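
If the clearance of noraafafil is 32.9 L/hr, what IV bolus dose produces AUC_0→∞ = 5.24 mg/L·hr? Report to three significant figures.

Dose = 172 mg

Dose_iv = CL × AUC_0→∞
     = 32.9 × 5.24 = 172.396 mg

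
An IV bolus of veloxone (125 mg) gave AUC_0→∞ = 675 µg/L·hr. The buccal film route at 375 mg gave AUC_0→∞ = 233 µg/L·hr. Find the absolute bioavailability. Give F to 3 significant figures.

F = (AUC_ev / D_ev) / (AUC_iv / D_iv)
  = (233/375) / (675/125)
  = 0.621333 / 5.4 = 0.1151

F = 0.115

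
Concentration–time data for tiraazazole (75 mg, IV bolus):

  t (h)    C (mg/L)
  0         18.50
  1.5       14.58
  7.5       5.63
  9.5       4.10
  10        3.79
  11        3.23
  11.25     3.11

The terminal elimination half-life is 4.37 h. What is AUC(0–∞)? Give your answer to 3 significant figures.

AUC = 121 mg/L·h

Trapezoidal AUC_0→11.25:
  [0→1.5]: (18.50+14.58)/2 × 1.5 = 24.81
  [1.5→7.5]: (14.58+5.63)/2 × 6 = 60.63
  [7.5→9.5]: (5.63+4.10)/2 × 2 = 9.73
  [9.5→10]: (4.10+3.79)/2 × 0.5 = 1.9725
  [10→11]: (3.79+3.23)/2 × 1 = 3.51
  [11→11.25]: (3.23+3.11)/2 × 0.25 = 0.7925
  Sum = 101.445 mg/L·h
k_e = ln2 / t½ = 0.693147 / 4.37 = 0.1586 h^-1
Extrapolated tail: C_last / k_e = 3.11 / 0.1586 = 19.609
AUC_0→∞ = 101.445 + 19.609 = 121.054 mg/L·h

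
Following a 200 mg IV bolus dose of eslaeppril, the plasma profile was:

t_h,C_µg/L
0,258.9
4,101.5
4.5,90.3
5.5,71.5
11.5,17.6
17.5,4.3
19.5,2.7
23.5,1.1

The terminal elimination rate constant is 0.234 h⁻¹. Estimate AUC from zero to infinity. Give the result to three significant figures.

Trapezoidal AUC_0→23.5:
  [0→4]: (258.9+101.5)/2 × 4 = 720.8
  [4→4.5]: (101.5+90.3)/2 × 0.5 = 47.95
  [4.5→5.5]: (90.3+71.5)/2 × 1 = 80.9
  [5.5→11.5]: (71.5+17.6)/2 × 6 = 267.3
  [11.5→17.5]: (17.6+4.3)/2 × 6 = 65.7
  [17.5→19.5]: (4.3+2.7)/2 × 2 = 7.0
  [19.5→23.5]: (2.7+1.1)/2 × 4 = 7.6
  Sum = 1197.25 µg/L·h
Extrapolated tail: C_last / k_e = 1.1 / 0.234 = 4.701
AUC_0→∞ = 1197.25 + 4.701 = 1201.951 µg/L·h

AUC = 1200 µg/L·h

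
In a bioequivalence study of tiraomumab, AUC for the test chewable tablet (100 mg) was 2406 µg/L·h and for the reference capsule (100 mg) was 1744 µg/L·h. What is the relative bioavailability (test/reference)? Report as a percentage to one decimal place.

F_rel = 138.0%

F_rel = (AUC_test/D_test) / (AUC_ref/D_ref)
      = (2406/100) / (1744/100)
      = 24.06 / 17.44 = 1.3796 = 137.96%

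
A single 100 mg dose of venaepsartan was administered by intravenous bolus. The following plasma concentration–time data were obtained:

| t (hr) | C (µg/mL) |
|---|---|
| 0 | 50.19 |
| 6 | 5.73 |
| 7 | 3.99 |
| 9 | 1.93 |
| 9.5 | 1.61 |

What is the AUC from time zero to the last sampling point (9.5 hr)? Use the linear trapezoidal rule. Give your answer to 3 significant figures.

AUC = 179 µg/mL·hr

Trapezoidal AUC_0→9.5:
  [0→6]: (50.19+5.73)/2 × 6 = 167.76
  [6→7]: (5.73+3.99)/2 × 1 = 4.86
  [7→9]: (3.99+1.93)/2 × 2 = 5.92
  [9→9.5]: (1.93+1.61)/2 × 0.5 = 0.885
  Sum = 179.425 µg/mL·hr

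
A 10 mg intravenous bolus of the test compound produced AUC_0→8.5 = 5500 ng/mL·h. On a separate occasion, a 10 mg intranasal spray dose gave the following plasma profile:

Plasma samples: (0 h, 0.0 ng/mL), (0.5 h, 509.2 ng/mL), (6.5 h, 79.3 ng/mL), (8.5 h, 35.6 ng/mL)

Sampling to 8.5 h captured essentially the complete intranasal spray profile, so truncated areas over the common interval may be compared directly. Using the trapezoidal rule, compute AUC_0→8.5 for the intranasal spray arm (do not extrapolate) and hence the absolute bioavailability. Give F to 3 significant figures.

F = 0.365

Trapezoidal AUC_0→8.5 (intranasal spray):
  [0→0.5]: (0.0+509.2)/2 × 0.5 = 127.3
  [0.5→6.5]: (509.2+79.3)/2 × 6 = 1765.5
  [6.5→8.5]: (79.3+35.6)/2 × 2 = 114.9
  Sum = 2007.7 ng/mL·h
F = (AUC_ev/D_ev)/(AUC_iv/D_iv) = (2007.7/10)/(5500/10) = 200.77/550 = 0.3650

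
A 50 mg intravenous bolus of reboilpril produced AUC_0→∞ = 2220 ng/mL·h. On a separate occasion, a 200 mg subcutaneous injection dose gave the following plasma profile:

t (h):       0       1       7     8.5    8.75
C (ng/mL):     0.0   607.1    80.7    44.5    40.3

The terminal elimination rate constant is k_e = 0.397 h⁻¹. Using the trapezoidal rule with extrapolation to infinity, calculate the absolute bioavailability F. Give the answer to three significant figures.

Trapezoidal AUC_0→8.75 (subcutaneous injection):
  [0→1]: (0.0+607.1)/2 × 1 = 303.55
  [1→7]: (607.1+80.7)/2 × 6 = 2063.4
  [7→8.5]: (80.7+44.5)/2 × 1.5 = 93.9
  [8.5→8.75]: (44.5+40.3)/2 × 0.25 = 10.6
  Sum = 2471.45 ng/mL·h
Tail: C_last/k_e = 40.3/0.397 = 101.511
AUC_0→∞ (subcutaneous injection) = 2471.45 + 101.511 = 2572.961 ng/mL·h
F = (AUC_ev/D_ev)/(AUC_iv/D_iv) = (2572.961/200)/(2220/50) = 12.864805/44.4 = 0.2897

F = 0.290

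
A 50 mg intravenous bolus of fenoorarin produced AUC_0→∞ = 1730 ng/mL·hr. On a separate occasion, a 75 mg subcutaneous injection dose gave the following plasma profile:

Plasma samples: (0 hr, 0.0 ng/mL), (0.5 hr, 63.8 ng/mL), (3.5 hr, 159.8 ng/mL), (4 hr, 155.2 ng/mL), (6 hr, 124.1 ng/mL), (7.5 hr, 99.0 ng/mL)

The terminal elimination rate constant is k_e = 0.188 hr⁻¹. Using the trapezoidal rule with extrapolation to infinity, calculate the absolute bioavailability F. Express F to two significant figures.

F = 0.54

Trapezoidal AUC_0→7.5 (subcutaneous injection):
  [0→0.5]: (0.0+63.8)/2 × 0.5 = 15.95
  [0.5→3.5]: (63.8+159.8)/2 × 3 = 335.4
  [3.5→4]: (159.8+155.2)/2 × 0.5 = 78.75
  [4→6]: (155.2+124.1)/2 × 2 = 279.3
  [6→7.5]: (124.1+99.0)/2 × 1.5 = 167.325
  Sum = 876.725 ng/mL·hr
Tail: C_last/k_e = 99.0/0.188 = 526.596
AUC_0→∞ (subcutaneous injection) = 876.725 + 526.596 = 1403.321 ng/mL·hr
F = (AUC_ev/D_ev)/(AUC_iv/D_iv) = (1403.321/75)/(1730/50) = 18.7109/34.6 = 0.5408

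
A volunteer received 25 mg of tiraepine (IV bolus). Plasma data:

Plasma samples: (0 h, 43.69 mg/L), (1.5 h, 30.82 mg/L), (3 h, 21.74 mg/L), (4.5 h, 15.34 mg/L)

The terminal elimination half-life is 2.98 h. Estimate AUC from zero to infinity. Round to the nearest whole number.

AUC = 189 mg/L·h

Trapezoidal AUC_0→4.5:
  [0→1.5]: (43.69+30.82)/2 × 1.5 = 55.8825
  [1.5→3]: (30.82+21.74)/2 × 1.5 = 39.42
  [3→4.5]: (21.74+15.34)/2 × 1.5 = 27.81
  Sum = 123.1125 mg/L·h
k_e = ln2 / t½ = 0.693147 / 2.98 = 0.2326 h^-1
Extrapolated tail: C_last / k_e = 15.34 / 0.2326 = 65.950
AUC_0→∞ = 123.1125 + 65.950 = 189.0625 mg/L·h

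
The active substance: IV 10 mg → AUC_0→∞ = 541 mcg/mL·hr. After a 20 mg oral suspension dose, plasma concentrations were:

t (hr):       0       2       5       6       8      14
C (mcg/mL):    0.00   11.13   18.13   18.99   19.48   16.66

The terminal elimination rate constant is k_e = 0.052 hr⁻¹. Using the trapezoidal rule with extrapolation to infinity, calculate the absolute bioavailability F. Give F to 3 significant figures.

F = 0.500

Trapezoidal AUC_0→14 (oral suspension):
  [0→2]: (0.00+11.13)/2 × 2 = 11.13
  [2→5]: (11.13+18.13)/2 × 3 = 43.89
  [5→6]: (18.13+18.99)/2 × 1 = 18.56
  [6→8]: (18.99+19.48)/2 × 2 = 38.47
  [8→14]: (19.48+16.66)/2 × 6 = 108.42
  Sum = 220.47 mcg/mL·hr
Tail: C_last/k_e = 16.66/0.052 = 320.385
AUC_0→∞ (oral suspension) = 220.47 + 320.385 = 540.855 mcg/mL·hr
F = (AUC_ev/D_ev)/(AUC_iv/D_iv) = (540.855/20)/(541/10) = 27.04275/54.1 = 0.4999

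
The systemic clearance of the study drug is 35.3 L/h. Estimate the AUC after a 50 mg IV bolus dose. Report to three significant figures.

AUC = 1.42 mg/L·h

AUC_0→∞ = Dose_iv / CL
        = 50 / 35.3 = 1.41643 mg/L·h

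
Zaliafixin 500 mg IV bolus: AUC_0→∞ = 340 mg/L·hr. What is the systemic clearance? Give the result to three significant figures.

CL = 1.47 L/hr

CL = Dose_iv / AUC_0→∞
   = 500 / 340 = 1.47059 L/hr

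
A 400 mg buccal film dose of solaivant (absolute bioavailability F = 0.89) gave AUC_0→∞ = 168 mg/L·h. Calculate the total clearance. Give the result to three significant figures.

CL = F × Dose / AUC_0→∞
   = 0.89 × 400 / 168 = 2.11905 L/h

CL = 2.12 L/h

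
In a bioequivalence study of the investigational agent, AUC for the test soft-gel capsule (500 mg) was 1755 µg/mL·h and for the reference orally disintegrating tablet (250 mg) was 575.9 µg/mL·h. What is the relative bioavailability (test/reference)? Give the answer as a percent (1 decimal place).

F_rel = 152.4%

F_rel = (AUC_test/D_test) / (AUC_ref/D_ref)
      = (1755/500) / (575.9/250)
      = 3.51 / 2.3036 = 1.5237 = 152.37%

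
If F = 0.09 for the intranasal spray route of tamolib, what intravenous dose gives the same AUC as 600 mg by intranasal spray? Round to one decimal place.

D_iv = 54.0 mg

Systemic exposure from an extravascular dose = F × D_ev, so the equivalent IV dose is F × D_ev.
D_iv = F × D_ev = 0.09 × 600 = 54 mg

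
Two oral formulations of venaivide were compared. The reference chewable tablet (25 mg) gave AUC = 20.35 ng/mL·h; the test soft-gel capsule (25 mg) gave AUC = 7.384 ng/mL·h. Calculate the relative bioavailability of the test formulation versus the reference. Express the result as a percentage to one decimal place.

F_rel = (AUC_test/D_test) / (AUC_ref/D_ref)
      = (7.384/25) / (20.35/25)
      = 0.29536 / 0.814 = 0.3629 = 36.29%

F_rel = 36.3%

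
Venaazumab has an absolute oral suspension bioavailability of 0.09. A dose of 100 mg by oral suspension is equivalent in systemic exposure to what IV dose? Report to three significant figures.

Systemic exposure from an extravascular dose = F × D_ev, so the equivalent IV dose is F × D_ev.
D_iv = F × D_ev = 0.09 × 100 = 9 mg

D_iv = 9.00 mg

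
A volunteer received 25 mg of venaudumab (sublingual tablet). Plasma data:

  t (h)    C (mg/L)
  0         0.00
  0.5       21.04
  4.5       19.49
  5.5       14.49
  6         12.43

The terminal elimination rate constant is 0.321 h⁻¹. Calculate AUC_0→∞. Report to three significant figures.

Trapezoidal AUC_0→6:
  [0→0.5]: (0.00+21.04)/2 × 0.5 = 5.26
  [0.5→4.5]: (21.04+19.49)/2 × 4 = 81.06
  [4.5→5.5]: (19.49+14.49)/2 × 1 = 16.99
  [5.5→6]: (14.49+12.43)/2 × 0.5 = 6.73
  Sum = 110.04 mg/L·h
Extrapolated tail: C_last / k_e = 12.43 / 0.321 = 38.723
AUC_0→∞ = 110.04 + 38.723 = 148.763 mg/L·h

AUC = 149 mg/L·h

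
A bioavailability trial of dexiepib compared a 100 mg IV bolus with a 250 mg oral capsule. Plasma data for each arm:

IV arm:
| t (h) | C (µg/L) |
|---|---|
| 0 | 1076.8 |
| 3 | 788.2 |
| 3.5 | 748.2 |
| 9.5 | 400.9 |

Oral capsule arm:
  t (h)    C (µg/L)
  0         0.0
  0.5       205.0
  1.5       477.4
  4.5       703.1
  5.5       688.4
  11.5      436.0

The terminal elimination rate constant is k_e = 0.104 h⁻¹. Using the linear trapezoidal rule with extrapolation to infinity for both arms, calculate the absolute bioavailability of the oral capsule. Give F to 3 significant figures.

Trapezoidal AUC_0→9.5 (IV):
  [0→3]: (1076.8+788.2)/2 × 3 = 2797.5
  [3→3.5]: (788.2+748.2)/2 × 0.5 = 384.1
  [3.5→9.5]: (748.2+400.9)/2 × 6 = 3447.3
  Sum = 6628.9 µg/L·h
IV tail: 400.9/0.104 = 3854.808; AUC_iv,0→∞ = 6628.9 + 3854.808 = 10483.708 µg/L·h
Trapezoidal AUC_0→11.5 (oral capsule):
  [0→0.5]: (0.0+205.0)/2 × 0.5 = 51.25
  [0.5→1.5]: (205.0+477.4)/2 × 1 = 341.2
  [1.5→4.5]: (477.4+703.1)/2 × 3 = 1770.75
  [4.5→5.5]: (703.1+688.4)/2 × 1 = 695.75
  [5.5→11.5]: (688.4+436.0)/2 × 6 = 3373.2
  Sum = 6232.15 µg/L·h
oral capsule tail: 436.0/0.104 = 4192.308; AUC_ev,0→∞ = 6232.15 + 4192.308 = 10424.458 µg/L·h
F = (AUC_ev/D_ev)/(AUC_iv/D_iv) = (10424.458/250)/(10483.708/100) = 41.697832/104.83708 = 0.3977

F = 0.398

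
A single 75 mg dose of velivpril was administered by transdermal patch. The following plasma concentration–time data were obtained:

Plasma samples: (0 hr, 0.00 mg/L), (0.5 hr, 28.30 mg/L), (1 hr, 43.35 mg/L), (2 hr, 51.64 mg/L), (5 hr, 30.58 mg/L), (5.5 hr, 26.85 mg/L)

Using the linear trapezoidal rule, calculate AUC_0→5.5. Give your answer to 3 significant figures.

Trapezoidal AUC_0→5.5:
  [0→0.5]: (0.00+28.30)/2 × 0.5 = 7.075
  [0.5→1]: (28.30+43.35)/2 × 0.5 = 17.9125
  [1→2]: (43.35+51.64)/2 × 1 = 47.495
  [2→5]: (51.64+30.58)/2 × 3 = 123.33
  [5→5.5]: (30.58+26.85)/2 × 0.5 = 14.3575
  Sum = 210.17 mg/L·hr

AUC = 210 mg/L·hr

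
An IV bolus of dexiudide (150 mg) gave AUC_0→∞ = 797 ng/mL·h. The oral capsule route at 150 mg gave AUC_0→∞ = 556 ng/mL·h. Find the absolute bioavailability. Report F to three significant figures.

F = 0.698

F = (AUC_ev / D_ev) / (AUC_iv / D_iv)
  = (556/150) / (797/150)
  = 3.70667 / 5.31333 = 0.6976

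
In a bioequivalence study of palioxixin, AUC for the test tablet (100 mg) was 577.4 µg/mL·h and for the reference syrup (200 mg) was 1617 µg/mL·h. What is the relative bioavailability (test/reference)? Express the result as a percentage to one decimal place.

F_rel = 71.4%

F_rel = (AUC_test/D_test) / (AUC_ref/D_ref)
      = (577.4/100) / (1617/200)
      = 5.774 / 8.085 = 0.7142 = 71.42%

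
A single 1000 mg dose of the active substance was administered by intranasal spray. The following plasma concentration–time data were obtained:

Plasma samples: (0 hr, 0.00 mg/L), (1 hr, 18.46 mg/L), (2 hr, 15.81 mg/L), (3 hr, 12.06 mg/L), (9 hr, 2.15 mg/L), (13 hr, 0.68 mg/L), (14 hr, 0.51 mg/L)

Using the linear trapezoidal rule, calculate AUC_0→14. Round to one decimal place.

Trapezoidal AUC_0→14:
  [0→1]: (0.00+18.46)/2 × 1 = 9.23
  [1→2]: (18.46+15.81)/2 × 1 = 17.135
  [2→3]: (15.81+12.06)/2 × 1 = 13.935
  [3→9]: (12.06+2.15)/2 × 6 = 42.63
  [9→13]: (2.15+0.68)/2 × 4 = 5.66
  [13→14]: (0.68+0.51)/2 × 1 = 0.595
  Sum = 89.185 mg/L·hr

AUC = 89.2 mg/L·hr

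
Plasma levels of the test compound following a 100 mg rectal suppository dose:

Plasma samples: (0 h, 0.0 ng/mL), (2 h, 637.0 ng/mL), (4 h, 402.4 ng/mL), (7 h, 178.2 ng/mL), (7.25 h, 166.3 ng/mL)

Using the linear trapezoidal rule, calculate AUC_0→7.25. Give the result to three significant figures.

AUC = 2590 ng/mL·h

Trapezoidal AUC_0→7.25:
  [0→2]: (0.0+637.0)/2 × 2 = 637.0
  [2→4]: (637.0+402.4)/2 × 2 = 1039.4
  [4→7]: (402.4+178.2)/2 × 3 = 870.9
  [7→7.25]: (178.2+166.3)/2 × 0.25 = 43.0625
  Sum = 2590.3625 ng/mL·h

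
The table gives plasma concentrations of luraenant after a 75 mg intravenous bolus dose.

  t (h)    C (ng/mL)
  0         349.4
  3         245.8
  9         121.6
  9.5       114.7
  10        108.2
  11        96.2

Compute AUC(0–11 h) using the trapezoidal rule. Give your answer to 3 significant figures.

AUC = 2210 ng/mL·h

Trapezoidal AUC_0→11:
  [0→3]: (349.4+245.8)/2 × 3 = 892.8
  [3→9]: (245.8+121.6)/2 × 6 = 1102.2
  [9→9.5]: (121.6+114.7)/2 × 0.5 = 59.075
  [9.5→10]: (114.7+108.2)/2 × 0.5 = 55.725
  [10→11]: (108.2+96.2)/2 × 1 = 102.2
  Sum = 2212.0 ng/mL·h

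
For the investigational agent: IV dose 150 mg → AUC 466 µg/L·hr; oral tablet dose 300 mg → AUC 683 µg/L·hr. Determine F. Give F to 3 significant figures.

F = (AUC_ev / D_ev) / (AUC_iv / D_iv)
  = (683/300) / (466/150)
  = 2.27667 / 3.10667 = 0.7328

F = 0.733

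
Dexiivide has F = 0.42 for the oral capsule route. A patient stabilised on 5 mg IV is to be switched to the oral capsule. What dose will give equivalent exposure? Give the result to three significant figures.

D_oral = 11.9 mg

For equal systemic exposure: F × D_ev = D_iv
D_ev = D_iv / F = 5 / 0.42 = 11.9048 mg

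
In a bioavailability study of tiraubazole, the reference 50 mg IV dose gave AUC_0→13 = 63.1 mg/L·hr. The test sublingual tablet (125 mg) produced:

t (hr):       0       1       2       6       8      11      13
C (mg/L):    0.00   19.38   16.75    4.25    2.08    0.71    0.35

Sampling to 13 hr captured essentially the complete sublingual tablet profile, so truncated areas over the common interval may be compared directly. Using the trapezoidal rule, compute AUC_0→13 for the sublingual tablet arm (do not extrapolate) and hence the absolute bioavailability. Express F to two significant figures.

Trapezoidal AUC_0→13 (sublingual tablet):
  [0→1]: (0.00+19.38)/2 × 1 = 9.69
  [1→2]: (19.38+16.75)/2 × 1 = 18.065
  [2→6]: (16.75+4.25)/2 × 4 = 42.0
  [6→8]: (4.25+2.08)/2 × 2 = 6.33
  [8→11]: (2.08+0.71)/2 × 3 = 4.185
  [11→13]: (0.71+0.35)/2 × 2 = 1.06
  Sum = 81.33 mg/L·hr
F = (AUC_ev/D_ev)/(AUC_iv/D_iv) = (81.33/125)/(63.1/50) = 0.65064/1.262 = 0.5156

F = 0.52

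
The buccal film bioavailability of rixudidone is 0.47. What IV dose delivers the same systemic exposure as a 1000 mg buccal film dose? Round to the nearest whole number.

D_iv = 470 mg

Systemic exposure from an extravascular dose = F × D_ev, so the equivalent IV dose is F × D_ev.
D_iv = F × D_ev = 0.47 × 1000 = 470 mg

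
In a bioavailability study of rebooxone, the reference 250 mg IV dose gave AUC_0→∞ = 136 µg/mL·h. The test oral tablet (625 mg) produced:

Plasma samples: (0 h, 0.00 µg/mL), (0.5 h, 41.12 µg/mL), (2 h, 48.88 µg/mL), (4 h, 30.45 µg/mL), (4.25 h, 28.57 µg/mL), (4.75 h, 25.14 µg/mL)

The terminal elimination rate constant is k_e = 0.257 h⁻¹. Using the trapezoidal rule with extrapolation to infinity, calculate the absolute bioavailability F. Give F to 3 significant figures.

F = 0.811

Trapezoidal AUC_0→4.75 (oral tablet):
  [0→0.5]: (0.00+41.12)/2 × 0.5 = 10.28
  [0.5→2]: (41.12+48.88)/2 × 1.5 = 67.5
  [2→4]: (48.88+30.45)/2 × 2 = 79.33
  [4→4.25]: (30.45+28.57)/2 × 0.25 = 7.3775
  [4.25→4.75]: (28.57+25.14)/2 × 0.5 = 13.4275
  Sum = 177.915 µg/mL·h
Tail: C_last/k_e = 25.14/0.257 = 97.821
AUC_0→∞ (oral tablet) = 177.915 + 97.821 = 275.736 µg/mL·h
F = (AUC_ev/D_ev)/(AUC_iv/D_iv) = (275.736/625)/(136/250) = 0.4411776/0.544 = 0.8110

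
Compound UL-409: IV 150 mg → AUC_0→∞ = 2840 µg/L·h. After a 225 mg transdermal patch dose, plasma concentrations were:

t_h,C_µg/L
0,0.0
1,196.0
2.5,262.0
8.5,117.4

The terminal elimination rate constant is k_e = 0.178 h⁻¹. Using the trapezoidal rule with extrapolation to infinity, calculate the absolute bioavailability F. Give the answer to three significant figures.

F = 0.526

Trapezoidal AUC_0→8.5 (transdermal patch):
  [0→1]: (0.0+196.0)/2 × 1 = 98.0
  [1→2.5]: (196.0+262.0)/2 × 1.5 = 343.5
  [2.5→8.5]: (262.0+117.4)/2 × 6 = 1138.2
  Sum = 1579.7 µg/L·h
Tail: C_last/k_e = 117.4/0.178 = 659.551
AUC_0→∞ (transdermal patch) = 1579.7 + 659.551 = 2239.251 µg/L·h
F = (AUC_ev/D_ev)/(AUC_iv/D_iv) = (2239.251/225)/(2840/150) = 9.95223/18.9333 = 0.5256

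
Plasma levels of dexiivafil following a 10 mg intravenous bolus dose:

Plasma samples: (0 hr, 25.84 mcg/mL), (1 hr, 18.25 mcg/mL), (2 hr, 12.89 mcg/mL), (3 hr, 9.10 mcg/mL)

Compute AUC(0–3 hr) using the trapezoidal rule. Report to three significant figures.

AUC = 48.6 mcg/mL·hr

Trapezoidal AUC_0→3:
  [0→1]: (25.84+18.25)/2 × 1 = 22.045
  [1→2]: (18.25+12.89)/2 × 1 = 15.57
  [2→3]: (12.89+9.10)/2 × 1 = 10.995
  Sum = 48.61 mcg/mL·hr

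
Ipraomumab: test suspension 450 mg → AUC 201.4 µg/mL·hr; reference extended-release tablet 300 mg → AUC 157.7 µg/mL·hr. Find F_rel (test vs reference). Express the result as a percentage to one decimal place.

F_rel = 85.1%

F_rel = (AUC_test/D_test) / (AUC_ref/D_ref)
      = (201.4/450) / (157.7/300)
      = 0.447556 / 0.525667 = 0.8514 = 85.14%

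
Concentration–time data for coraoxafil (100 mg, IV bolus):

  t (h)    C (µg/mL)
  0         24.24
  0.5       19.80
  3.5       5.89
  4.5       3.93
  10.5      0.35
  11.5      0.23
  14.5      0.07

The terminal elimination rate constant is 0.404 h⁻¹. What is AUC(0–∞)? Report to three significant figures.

AUC = 68.2 µg/mL·h

Trapezoidal AUC_0→14.5:
  [0→0.5]: (24.24+19.80)/2 × 0.5 = 11.01
  [0.5→3.5]: (19.80+5.89)/2 × 3 = 38.535
  [3.5→4.5]: (5.89+3.93)/2 × 1 = 4.91
  [4.5→10.5]: (3.93+0.35)/2 × 6 = 12.84
  [10.5→11.5]: (0.35+0.23)/2 × 1 = 0.29
  [11.5→14.5]: (0.23+0.07)/2 × 3 = 0.45
  Sum = 68.035 µg/mL·h
Extrapolated tail: C_last / k_e = 0.07 / 0.404 = 0.173
AUC_0→∞ = 68.035 + 0.173 = 68.208 µg/mL·h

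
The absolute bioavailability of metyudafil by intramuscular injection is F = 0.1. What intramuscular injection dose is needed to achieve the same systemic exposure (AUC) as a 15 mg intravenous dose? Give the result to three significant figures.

D_intramuscular = 150 mg

For equal systemic exposure: F × D_ev = D_iv
D_ev = D_iv / F = 15 / 0.1 = 150 mg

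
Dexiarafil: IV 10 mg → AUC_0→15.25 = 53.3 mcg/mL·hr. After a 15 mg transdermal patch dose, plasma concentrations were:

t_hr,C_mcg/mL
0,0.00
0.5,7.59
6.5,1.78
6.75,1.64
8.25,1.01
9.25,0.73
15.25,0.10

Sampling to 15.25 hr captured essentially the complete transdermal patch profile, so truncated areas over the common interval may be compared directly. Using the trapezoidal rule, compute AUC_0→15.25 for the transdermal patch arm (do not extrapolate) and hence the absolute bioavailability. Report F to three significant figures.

Trapezoidal AUC_0→15.25 (transdermal patch):
  [0→0.5]: (0.00+7.59)/2 × 0.5 = 1.8975
  [0.5→6.5]: (7.59+1.78)/2 × 6 = 28.11
  [6.5→6.75]: (1.78+1.64)/2 × 0.25 = 0.4275
  [6.75→8.25]: (1.64+1.01)/2 × 1.5 = 1.9875
  [8.25→9.25]: (1.01+0.73)/2 × 1 = 0.87
  [9.25→15.25]: (0.73+0.10)/2 × 6 = 2.49
  Sum = 35.7825 mcg/mL·hr
F = (AUC_ev/D_ev)/(AUC_iv/D_iv) = (35.7825/15)/(53.3/10) = 2.3855/5.33 = 0.4476

F = 0.448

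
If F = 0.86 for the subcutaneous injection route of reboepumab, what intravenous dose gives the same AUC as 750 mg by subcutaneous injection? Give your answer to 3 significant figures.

Systemic exposure from an extravascular dose = F × D_ev, so the equivalent IV dose is F × D_ev.
D_iv = F × D_ev = 0.86 × 750 = 645 mg

D_iv = 645 mg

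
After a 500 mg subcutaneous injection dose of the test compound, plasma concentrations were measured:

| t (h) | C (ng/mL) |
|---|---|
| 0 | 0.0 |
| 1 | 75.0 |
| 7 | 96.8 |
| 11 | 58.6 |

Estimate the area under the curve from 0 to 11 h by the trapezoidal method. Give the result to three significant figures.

AUC = 864 ng/mL·h

Trapezoidal AUC_0→11:
  [0→1]: (0.0+75.0)/2 × 1 = 37.5
  [1→7]: (75.0+96.8)/2 × 6 = 515.4
  [7→11]: (96.8+58.6)/2 × 4 = 310.8
  Sum = 863.7 ng/mL·h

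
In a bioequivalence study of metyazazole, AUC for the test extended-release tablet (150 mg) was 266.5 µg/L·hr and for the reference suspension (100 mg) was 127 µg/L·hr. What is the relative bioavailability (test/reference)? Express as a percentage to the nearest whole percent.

F_rel = 140%

F_rel = (AUC_test/D_test) / (AUC_ref/D_ref)
      = (266.5/150) / (127/100)
      = 1.77667 / 1.27 = 1.3990 = 139.90%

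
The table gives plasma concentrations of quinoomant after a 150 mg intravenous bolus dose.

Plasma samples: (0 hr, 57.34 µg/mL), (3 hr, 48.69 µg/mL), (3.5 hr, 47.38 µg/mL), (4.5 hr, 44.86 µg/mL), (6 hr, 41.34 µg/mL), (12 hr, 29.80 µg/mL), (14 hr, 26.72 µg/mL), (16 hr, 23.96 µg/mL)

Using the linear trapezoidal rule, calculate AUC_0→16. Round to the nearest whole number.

Trapezoidal AUC_0→16:
  [0→3]: (57.34+48.69)/2 × 3 = 159.045
  [3→3.5]: (48.69+47.38)/2 × 0.5 = 24.0175
  [3.5→4.5]: (47.38+44.86)/2 × 1 = 46.12
  [4.5→6]: (44.86+41.34)/2 × 1.5 = 64.65
  [6→12]: (41.34+29.80)/2 × 6 = 213.42
  [12→14]: (29.80+26.72)/2 × 2 = 56.52
  [14→16]: (26.72+23.96)/2 × 2 = 50.68
  Sum = 614.4525 µg/mL·hr

AUC = 614 µg/mL·hr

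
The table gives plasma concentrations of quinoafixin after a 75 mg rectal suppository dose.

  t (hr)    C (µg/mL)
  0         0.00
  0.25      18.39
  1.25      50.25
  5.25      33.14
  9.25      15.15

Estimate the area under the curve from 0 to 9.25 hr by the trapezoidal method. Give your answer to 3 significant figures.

AUC = 300 µg/mL·hr

Trapezoidal AUC_0→9.25:
  [0→0.25]: (0.00+18.39)/2 × 0.25 = 2.29875
  [0.25→1.25]: (18.39+50.25)/2 × 1 = 34.32
  [1.25→5.25]: (50.25+33.14)/2 × 4 = 166.78
  [5.25→9.25]: (33.14+15.15)/2 × 4 = 96.58
  Sum = 299.97875 µg/mL·hr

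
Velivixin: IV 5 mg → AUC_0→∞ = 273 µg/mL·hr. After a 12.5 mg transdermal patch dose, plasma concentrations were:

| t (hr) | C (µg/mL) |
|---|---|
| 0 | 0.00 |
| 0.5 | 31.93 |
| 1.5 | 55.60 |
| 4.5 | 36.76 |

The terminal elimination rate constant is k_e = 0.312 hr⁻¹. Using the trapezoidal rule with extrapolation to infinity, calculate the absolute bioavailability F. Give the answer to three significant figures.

Trapezoidal AUC_0→4.5 (transdermal patch):
  [0→0.5]: (0.00+31.93)/2 × 0.5 = 7.9825
  [0.5→1.5]: (31.93+55.60)/2 × 1 = 43.765
  [1.5→4.5]: (55.60+36.76)/2 × 3 = 138.54
  Sum = 190.2875 µg/mL·hr
Tail: C_last/k_e = 36.76/0.312 = 117.821
AUC_0→∞ (transdermal patch) = 190.2875 + 117.821 = 308.1085 µg/mL·hr
F = (AUC_ev/D_ev)/(AUC_iv/D_iv) = (308.1085/12.5)/(273/5) = 24.64868/54.6 = 0.4514

F = 0.451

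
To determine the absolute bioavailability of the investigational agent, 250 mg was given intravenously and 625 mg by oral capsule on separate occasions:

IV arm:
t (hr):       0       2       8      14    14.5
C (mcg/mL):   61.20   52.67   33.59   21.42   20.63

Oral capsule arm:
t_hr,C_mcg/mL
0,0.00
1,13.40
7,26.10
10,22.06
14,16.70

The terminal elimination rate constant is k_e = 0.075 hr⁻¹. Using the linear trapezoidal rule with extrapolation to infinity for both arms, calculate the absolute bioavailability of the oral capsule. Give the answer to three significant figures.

F = 0.242

Trapezoidal AUC_0→14.5 (IV):
  [0→2]: (61.20+52.67)/2 × 2 = 113.87
  [2→8]: (52.67+33.59)/2 × 6 = 258.78
  [8→14]: (33.59+21.42)/2 × 6 = 165.03
  [14→14.5]: (21.42+20.63)/2 × 0.5 = 10.5125
  Sum = 548.1925 mcg/mL·hr
IV tail: 20.63/0.075 = 275.067; AUC_iv,0→∞ = 548.1925 + 275.067 = 823.2595 mcg/mL·hr
Trapezoidal AUC_0→14 (oral capsule):
  [0→1]: (0.00+13.40)/2 × 1 = 6.7
  [1→7]: (13.40+26.10)/2 × 6 = 118.5
  [7→10]: (26.10+22.06)/2 × 3 = 72.24
  [10→14]: (22.06+16.70)/2 × 4 = 77.52
  Sum = 274.96 mcg/mL·hr
oral capsule tail: 16.70/0.075 = 222.667; AUC_ev,0→∞ = 274.96 + 222.667 = 497.627 mcg/mL·hr
F = (AUC_ev/D_ev)/(AUC_iv/D_iv) = (497.627/625)/(823.2595/250) = 0.7962032/3.293038 = 0.2418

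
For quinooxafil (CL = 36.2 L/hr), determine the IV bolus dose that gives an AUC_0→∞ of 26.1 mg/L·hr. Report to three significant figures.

Dose = 945 mg

Dose_iv = CL × AUC_0→∞
     = 36.2 × 26.1 = 944.82 mg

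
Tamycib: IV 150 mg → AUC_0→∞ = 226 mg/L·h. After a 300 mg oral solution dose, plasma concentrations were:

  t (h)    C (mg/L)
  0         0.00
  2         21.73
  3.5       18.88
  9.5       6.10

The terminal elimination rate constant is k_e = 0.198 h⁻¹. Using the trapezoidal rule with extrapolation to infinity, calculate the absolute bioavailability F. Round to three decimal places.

Trapezoidal AUC_0→9.5 (oral solution):
  [0→2]: (0.00+21.73)/2 × 2 = 21.73
  [2→3.5]: (21.73+18.88)/2 × 1.5 = 30.4575
  [3.5→9.5]: (18.88+6.10)/2 × 6 = 74.94
  Sum = 127.1275 mg/L·h
Tail: C_last/k_e = 6.10/0.198 = 30.808
AUC_0→∞ (oral solution) = 127.1275 + 30.808 = 157.9355 mg/L·h
F = (AUC_ev/D_ev)/(AUC_iv/D_iv) = (157.9355/300)/(226/150) = 0.526452/1.50667 = 0.3494

F = 0.349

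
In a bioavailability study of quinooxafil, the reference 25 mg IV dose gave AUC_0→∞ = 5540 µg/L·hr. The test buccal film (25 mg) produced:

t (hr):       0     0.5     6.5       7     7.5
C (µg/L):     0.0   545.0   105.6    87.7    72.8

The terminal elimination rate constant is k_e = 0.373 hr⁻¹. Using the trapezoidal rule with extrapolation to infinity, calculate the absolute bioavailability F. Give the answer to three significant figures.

F = 0.428

Trapezoidal AUC_0→7.5 (buccal film):
  [0→0.5]: (0.0+545.0)/2 × 0.5 = 136.25
  [0.5→6.5]: (545.0+105.6)/2 × 6 = 1951.8
  [6.5→7]: (105.6+87.7)/2 × 0.5 = 48.325
  [7→7.5]: (87.7+72.8)/2 × 0.5 = 40.125
  Sum = 2176.5 µg/L·hr
Tail: C_last/k_e = 72.8/0.373 = 195.174
AUC_0→∞ (buccal film) = 2176.5 + 195.174 = 2371.674 µg/L·hr
F = (AUC_ev/D_ev)/(AUC_iv/D_iv) = (2371.674/25)/(5540/25) = 94.86696/221.6 = 0.4281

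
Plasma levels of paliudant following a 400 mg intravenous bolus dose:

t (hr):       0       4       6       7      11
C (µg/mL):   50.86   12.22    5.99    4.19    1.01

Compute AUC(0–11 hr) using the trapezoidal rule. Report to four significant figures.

Trapezoidal AUC_0→11:
  [0→4]: (50.86+12.22)/2 × 4 = 126.16
  [4→6]: (12.22+5.99)/2 × 2 = 18.21
  [6→7]: (5.99+4.19)/2 × 1 = 5.09
  [7→11]: (4.19+1.01)/2 × 4 = 10.4
  Sum = 159.86 µg/mL·hr

AUC = 159.9 µg/mL·hr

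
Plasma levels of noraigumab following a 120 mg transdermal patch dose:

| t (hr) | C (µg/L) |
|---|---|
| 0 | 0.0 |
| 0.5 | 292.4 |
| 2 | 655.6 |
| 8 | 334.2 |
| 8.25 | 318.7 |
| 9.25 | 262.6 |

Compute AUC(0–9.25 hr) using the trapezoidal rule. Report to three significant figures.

Trapezoidal AUC_0→9.25:
  [0→0.5]: (0.0+292.4)/2 × 0.5 = 73.1
  [0.5→2]: (292.4+655.6)/2 × 1.5 = 711.0
  [2→8]: (655.6+334.2)/2 × 6 = 2969.4
  [8→8.25]: (334.2+318.7)/2 × 0.25 = 81.6125
  [8.25→9.25]: (318.7+262.6)/2 × 1 = 290.65
  Sum = 4125.7625 µg/L·hr

AUC = 4130 µg/L·hr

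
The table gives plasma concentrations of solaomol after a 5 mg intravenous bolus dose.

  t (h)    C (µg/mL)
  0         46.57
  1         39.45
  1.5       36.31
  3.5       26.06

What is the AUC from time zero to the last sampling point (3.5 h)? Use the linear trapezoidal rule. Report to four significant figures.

AUC = 124.3 µg/mL·h

Trapezoidal AUC_0→3.5:
  [0→1]: (46.57+39.45)/2 × 1 = 43.01
  [1→1.5]: (39.45+36.31)/2 × 0.5 = 18.94
  [1.5→3.5]: (36.31+26.06)/2 × 2 = 62.37
  Sum = 124.32 µg/mL·h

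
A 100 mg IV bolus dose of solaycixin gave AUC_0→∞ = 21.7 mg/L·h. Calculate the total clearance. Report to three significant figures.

CL = Dose_iv / AUC_0→∞
   = 100 / 21.7 = 4.60829 L/h

CL = 4.61 L/h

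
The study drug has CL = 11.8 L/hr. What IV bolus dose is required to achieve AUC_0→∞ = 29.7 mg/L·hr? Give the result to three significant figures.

Dose = 350 mg

Dose_iv = CL × AUC_0→∞
     = 11.8 × 29.7 = 350.46 mg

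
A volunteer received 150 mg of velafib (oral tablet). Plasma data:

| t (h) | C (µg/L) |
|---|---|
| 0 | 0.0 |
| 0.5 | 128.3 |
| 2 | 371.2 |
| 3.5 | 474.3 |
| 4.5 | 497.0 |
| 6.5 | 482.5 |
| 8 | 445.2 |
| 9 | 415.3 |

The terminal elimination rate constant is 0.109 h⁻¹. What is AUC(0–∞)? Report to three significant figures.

Trapezoidal AUC_0→9:
  [0→0.5]: (0.0+128.3)/2 × 0.5 = 32.075
  [0.5→2]: (128.3+371.2)/2 × 1.5 = 374.625
  [2→3.5]: (371.2+474.3)/2 × 1.5 = 634.125
  [3.5→4.5]: (474.3+497.0)/2 × 1 = 485.65
  [4.5→6.5]: (497.0+482.5)/2 × 2 = 979.5
  [6.5→8]: (482.5+445.2)/2 × 1.5 = 695.775
  [8→9]: (445.2+415.3)/2 × 1 = 430.25
  Sum = 3632.0 µg/L·h
Extrapolated tail: C_last / k_e = 415.3 / 0.109 = 3810.092
AUC_0→∞ = 3632.0 + 3810.092 = 7442.092 µg/L·h

AUC = 7440 µg/L·h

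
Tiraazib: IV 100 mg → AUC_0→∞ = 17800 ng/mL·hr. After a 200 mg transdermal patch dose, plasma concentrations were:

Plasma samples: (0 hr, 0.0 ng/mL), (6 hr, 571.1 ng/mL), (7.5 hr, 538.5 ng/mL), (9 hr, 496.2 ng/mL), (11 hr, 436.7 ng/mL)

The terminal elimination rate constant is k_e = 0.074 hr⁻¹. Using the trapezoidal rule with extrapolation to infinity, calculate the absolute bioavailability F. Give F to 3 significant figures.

Trapezoidal AUC_0→11 (transdermal patch):
  [0→6]: (0.0+571.1)/2 × 6 = 1713.3
  [6→7.5]: (571.1+538.5)/2 × 1.5 = 832.2
  [7.5→9]: (538.5+496.2)/2 × 1.5 = 776.025
  [9→11]: (496.2+436.7)/2 × 2 = 932.9
  Sum = 4254.425 ng/mL·hr
Tail: C_last/k_e = 436.7/0.074 = 5901.351
AUC_0→∞ (transdermal patch) = 4254.425 + 5901.351 = 10155.776 ng/mL·hr
F = (AUC_ev/D_ev)/(AUC_iv/D_iv) = (10155.776/200)/(17800/100) = 50.77888/178 = 0.2853

F = 0.285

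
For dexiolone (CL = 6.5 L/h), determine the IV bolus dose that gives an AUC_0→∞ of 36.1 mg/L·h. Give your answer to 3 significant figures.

Dose = 235 mg

Dose_iv = CL × AUC_0→∞
     = 6.5 × 36.1 = 234.65 mg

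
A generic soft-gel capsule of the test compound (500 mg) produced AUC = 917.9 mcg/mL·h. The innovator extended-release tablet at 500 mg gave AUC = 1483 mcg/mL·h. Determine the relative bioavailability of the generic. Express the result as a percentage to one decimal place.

F_rel = (AUC_test/D_test) / (AUC_ref/D_ref)
      = (917.9/500) / (1483/500)
      = 1.8358 / 2.966 = 0.6189 = 61.89%

F_rel = 61.9%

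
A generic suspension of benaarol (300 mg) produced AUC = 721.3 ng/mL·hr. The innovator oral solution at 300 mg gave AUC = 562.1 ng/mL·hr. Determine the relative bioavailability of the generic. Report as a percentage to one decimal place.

F_rel = 128.3%

F_rel = (AUC_test/D_test) / (AUC_ref/D_ref)
      = (721.3/300) / (562.1/300)
      = 2.40433 / 1.87367 = 1.2832 = 128.32%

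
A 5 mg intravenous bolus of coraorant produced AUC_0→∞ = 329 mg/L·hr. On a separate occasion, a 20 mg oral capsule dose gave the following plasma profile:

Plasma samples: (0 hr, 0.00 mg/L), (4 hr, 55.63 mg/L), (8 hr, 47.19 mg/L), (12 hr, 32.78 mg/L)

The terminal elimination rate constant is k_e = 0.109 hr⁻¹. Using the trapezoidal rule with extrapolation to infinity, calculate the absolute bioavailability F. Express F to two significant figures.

Trapezoidal AUC_0→12 (oral capsule):
  [0→4]: (0.00+55.63)/2 × 4 = 111.26
  [4→8]: (55.63+47.19)/2 × 4 = 205.64
  [8→12]: (47.19+32.78)/2 × 4 = 159.94
  Sum = 476.84 mg/L·hr
Tail: C_last/k_e = 32.78/0.109 = 300.734
AUC_0→∞ (oral capsule) = 476.84 + 300.734 = 777.574 mg/L·hr
F = (AUC_ev/D_ev)/(AUC_iv/D_iv) = (777.574/20)/(329/5) = 38.8787/65.8 = 0.5909

F = 0.59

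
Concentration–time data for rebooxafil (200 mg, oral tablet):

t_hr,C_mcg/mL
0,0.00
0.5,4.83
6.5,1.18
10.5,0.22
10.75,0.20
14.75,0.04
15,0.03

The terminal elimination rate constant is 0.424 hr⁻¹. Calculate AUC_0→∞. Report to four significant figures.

Trapezoidal AUC_0→15:
  [0→0.5]: (0.00+4.83)/2 × 0.5 = 1.2075
  [0.5→6.5]: (4.83+1.18)/2 × 6 = 18.03
  [6.5→10.5]: (1.18+0.22)/2 × 4 = 2.8
  [10.5→10.75]: (0.22+0.20)/2 × 0.25 = 0.0525
  [10.75→14.75]: (0.20+0.04)/2 × 4 = 0.48
  [14.75→15]: (0.04+0.03)/2 × 0.25 = 0.00875
  Sum = 22.57875 mcg/mL·hr
Extrapolated tail: C_last / k_e = 0.03 / 0.424 = 0.071
AUC_0→∞ = 22.57875 + 0.071 = 22.64975 mcg/mL·hr

AUC = 22.65 mcg/mL·hr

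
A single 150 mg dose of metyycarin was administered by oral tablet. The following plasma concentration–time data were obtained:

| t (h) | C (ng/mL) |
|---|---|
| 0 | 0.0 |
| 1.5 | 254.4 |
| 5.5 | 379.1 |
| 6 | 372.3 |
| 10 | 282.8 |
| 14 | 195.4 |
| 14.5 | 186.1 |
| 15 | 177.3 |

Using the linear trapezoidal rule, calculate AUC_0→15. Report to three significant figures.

AUC = 4100 ng/mL·h

Trapezoidal AUC_0→15:
  [0→1.5]: (0.0+254.4)/2 × 1.5 = 190.8
  [1.5→5.5]: (254.4+379.1)/2 × 4 = 1267.0
  [5.5→6]: (379.1+372.3)/2 × 0.5 = 187.85
  [6→10]: (372.3+282.8)/2 × 4 = 1310.2
  [10→14]: (282.8+195.4)/2 × 4 = 956.4
  [14→14.5]: (195.4+186.1)/2 × 0.5 = 95.375
  [14.5→15]: (186.1+177.3)/2 × 0.5 = 90.85
  Sum = 4098.475 ng/mL·h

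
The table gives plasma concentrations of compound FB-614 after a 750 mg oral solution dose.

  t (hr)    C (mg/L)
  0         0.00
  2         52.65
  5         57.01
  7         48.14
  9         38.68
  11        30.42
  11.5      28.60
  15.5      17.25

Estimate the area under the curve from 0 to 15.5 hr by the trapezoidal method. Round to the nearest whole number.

Trapezoidal AUC_0→15.5:
  [0→2]: (0.00+52.65)/2 × 2 = 52.65
  [2→5]: (52.65+57.01)/2 × 3 = 164.49
  [5→7]: (57.01+48.14)/2 × 2 = 105.15
  [7→9]: (48.14+38.68)/2 × 2 = 86.82
  [9→11]: (38.68+30.42)/2 × 2 = 69.1
  [11→11.5]: (30.42+28.60)/2 × 0.5 = 14.755
  [11.5→15.5]: (28.60+17.25)/2 × 4 = 91.7
  Sum = 584.665 mg/L·hr

AUC = 585 mg/L·hr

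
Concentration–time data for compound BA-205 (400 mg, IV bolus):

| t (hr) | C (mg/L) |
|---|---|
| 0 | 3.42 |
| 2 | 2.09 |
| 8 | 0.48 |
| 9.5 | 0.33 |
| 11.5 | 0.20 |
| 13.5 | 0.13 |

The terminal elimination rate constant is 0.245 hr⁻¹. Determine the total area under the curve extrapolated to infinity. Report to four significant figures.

AUC = 15.22 mg/L·hr

Trapezoidal AUC_0→13.5:
  [0→2]: (3.42+2.09)/2 × 2 = 5.51
  [2→8]: (2.09+0.48)/2 × 6 = 7.71
  [8→9.5]: (0.48+0.33)/2 × 1.5 = 0.6075
  [9.5→11.5]: (0.33+0.20)/2 × 2 = 0.53
  [11.5→13.5]: (0.20+0.13)/2 × 2 = 0.33
  Sum = 14.6875 mg/L·hr
Extrapolated tail: C_last / k_e = 0.13 / 0.245 = 0.531
AUC_0→∞ = 14.6875 + 0.531 = 15.2185 mg/L·hr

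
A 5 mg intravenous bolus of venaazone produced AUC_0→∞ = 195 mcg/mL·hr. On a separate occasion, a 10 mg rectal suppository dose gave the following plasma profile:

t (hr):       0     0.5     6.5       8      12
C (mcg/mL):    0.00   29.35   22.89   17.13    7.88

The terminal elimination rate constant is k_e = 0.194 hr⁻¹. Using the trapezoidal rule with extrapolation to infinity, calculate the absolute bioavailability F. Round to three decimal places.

F = 0.730

Trapezoidal AUC_0→12 (rectal suppository):
  [0→0.5]: (0.00+29.35)/2 × 0.5 = 7.3375
  [0.5→6.5]: (29.35+22.89)/2 × 6 = 156.72
  [6.5→8]: (22.89+17.13)/2 × 1.5 = 30.015
  [8→12]: (17.13+7.88)/2 × 4 = 50.02
  Sum = 244.0925 mcg/mL·hr
Tail: C_last/k_e = 7.88/0.194 = 40.619
AUC_0→∞ (rectal suppository) = 244.0925 + 40.619 = 284.7115 mcg/mL·hr
F = (AUC_ev/D_ev)/(AUC_iv/D_iv) = (284.7115/10)/(195/5) = 28.47115/39 = 0.7300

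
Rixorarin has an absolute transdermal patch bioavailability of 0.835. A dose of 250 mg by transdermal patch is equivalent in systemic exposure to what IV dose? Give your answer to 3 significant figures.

D_iv = 209 mg

Systemic exposure from an extravascular dose = F × D_ev, so the equivalent IV dose is F × D_ev.
D_iv = F × D_ev = 0.835 × 250 = 208.75 mg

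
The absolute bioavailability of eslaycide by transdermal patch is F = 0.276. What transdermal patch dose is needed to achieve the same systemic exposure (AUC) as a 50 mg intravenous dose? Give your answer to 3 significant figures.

For equal systemic exposure: F × D_ev = D_iv
D_ev = D_iv / F = 50 / 0.276 = 181.159 mg

D_transdermal = 181 mg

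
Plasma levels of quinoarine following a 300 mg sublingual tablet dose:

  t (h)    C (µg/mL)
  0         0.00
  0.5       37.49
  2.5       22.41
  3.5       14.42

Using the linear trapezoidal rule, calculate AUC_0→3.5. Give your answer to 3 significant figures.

AUC = 87.7 µg/mL·h

Trapezoidal AUC_0→3.5:
  [0→0.5]: (0.00+37.49)/2 × 0.5 = 9.3725
  [0.5→2.5]: (37.49+22.41)/2 × 2 = 59.9
  [2.5→3.5]: (22.41+14.42)/2 × 1 = 18.415
  Sum = 87.6875 µg/mL·h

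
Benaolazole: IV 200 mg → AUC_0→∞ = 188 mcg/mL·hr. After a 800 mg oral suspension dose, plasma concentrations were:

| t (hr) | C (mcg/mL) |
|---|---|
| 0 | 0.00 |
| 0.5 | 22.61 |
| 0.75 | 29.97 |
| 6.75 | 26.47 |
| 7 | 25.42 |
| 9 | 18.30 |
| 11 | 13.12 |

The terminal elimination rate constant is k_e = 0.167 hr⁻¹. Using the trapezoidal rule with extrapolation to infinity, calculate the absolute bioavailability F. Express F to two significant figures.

F = 0.45

Trapezoidal AUC_0→11 (oral suspension):
  [0→0.5]: (0.00+22.61)/2 × 0.5 = 5.6525
  [0.5→0.75]: (22.61+29.97)/2 × 0.25 = 6.5725
  [0.75→6.75]: (29.97+26.47)/2 × 6 = 169.32
  [6.75→7]: (26.47+25.42)/2 × 0.25 = 6.48625
  [7→9]: (25.42+18.30)/2 × 2 = 43.72
  [9→11]: (18.30+13.12)/2 × 2 = 31.42
  Sum = 263.17125 mcg/mL·hr
Tail: C_last/k_e = 13.12/0.167 = 78.563
AUC_0→∞ (oral suspension) = 263.17125 + 78.563 = 341.73425 mcg/mL·hr
F = (AUC_ev/D_ev)/(AUC_iv/D_iv) = (341.73425/800)/(188/200) = 0.427168/0.94 = 0.4544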